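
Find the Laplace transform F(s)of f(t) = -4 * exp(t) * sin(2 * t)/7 -8/(7 * (s - 1)^2+28)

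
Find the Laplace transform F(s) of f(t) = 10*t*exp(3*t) 10/(s - 3) ^2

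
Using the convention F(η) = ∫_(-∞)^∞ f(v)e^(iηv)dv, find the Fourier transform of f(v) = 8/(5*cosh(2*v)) 4*pi/(5*cosh(pi*η/4))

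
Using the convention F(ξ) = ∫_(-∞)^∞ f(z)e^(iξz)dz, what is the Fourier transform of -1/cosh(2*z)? -pi/(2*cosh(pi*ξ/4))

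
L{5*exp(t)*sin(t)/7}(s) 5/(7*((s - 1)^2 + 1))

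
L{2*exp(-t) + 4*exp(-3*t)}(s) 2/(s + 1) + 4/(s + 3)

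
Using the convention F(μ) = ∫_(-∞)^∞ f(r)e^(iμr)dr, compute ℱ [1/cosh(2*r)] pi/(2*cosh(pi*μ/4))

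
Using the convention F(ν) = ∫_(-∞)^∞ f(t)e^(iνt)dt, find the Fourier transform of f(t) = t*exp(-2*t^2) sqrt(2)*I*sqrt(pi)*ν*exp(-ν^2/8)/8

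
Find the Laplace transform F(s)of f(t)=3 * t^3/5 18/(5 * s^4)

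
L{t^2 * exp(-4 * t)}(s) 2/(s + 4)^3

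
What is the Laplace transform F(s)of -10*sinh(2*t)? -20/(s^2 - 4)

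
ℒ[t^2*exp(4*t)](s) 2/(s - 4)^3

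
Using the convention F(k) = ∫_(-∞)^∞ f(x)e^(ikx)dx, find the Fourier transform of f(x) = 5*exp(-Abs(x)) 10/(k^2 + 1)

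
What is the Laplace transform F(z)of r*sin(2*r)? 4*z/(z^2 + 4)^2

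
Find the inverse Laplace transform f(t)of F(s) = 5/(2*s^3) 5*t^2/4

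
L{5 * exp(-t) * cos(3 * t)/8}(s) 5 * (s + 1)/(8 * ((s + 1)^2 + 9))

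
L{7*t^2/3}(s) 14/(3*s^3)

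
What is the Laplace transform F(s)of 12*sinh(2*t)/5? 24/(5*(s^2-4))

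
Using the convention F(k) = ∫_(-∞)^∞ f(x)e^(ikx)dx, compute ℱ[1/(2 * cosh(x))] pi/(2 * cosh(pi * k/2))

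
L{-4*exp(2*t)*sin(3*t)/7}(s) -12/(7*(s - 2)^2 + 63)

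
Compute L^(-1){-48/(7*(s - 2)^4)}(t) -8*t^3*exp(2*t)/7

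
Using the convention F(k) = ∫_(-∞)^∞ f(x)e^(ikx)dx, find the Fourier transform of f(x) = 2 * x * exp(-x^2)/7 I * sqrt(pi) * k * exp(-k^2/4)/7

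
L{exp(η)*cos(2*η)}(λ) (λ - 1)/((λ - 1)^2 + 4)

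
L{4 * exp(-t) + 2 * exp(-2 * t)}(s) 2/(s + 2) + 4/(s + 1)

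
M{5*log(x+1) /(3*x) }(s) -5*pi*csc(pi*s) /(3*s - 3) 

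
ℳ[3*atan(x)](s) -3*pi*sec(pi*s/2)/(2*s)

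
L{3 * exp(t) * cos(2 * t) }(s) 3 * (s - 1) /((s - 1) ^2 + 4) 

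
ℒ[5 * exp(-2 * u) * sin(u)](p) 5/((p + 2)^2 + 1)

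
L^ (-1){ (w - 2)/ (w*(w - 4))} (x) exp (2*x)*cosh (2*x)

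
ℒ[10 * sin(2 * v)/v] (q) 10 * atan(2/q)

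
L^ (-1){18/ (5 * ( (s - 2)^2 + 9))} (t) 6 * exp (2 * t) * sin (3 * t)/5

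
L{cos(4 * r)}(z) z/(z^2 + 16)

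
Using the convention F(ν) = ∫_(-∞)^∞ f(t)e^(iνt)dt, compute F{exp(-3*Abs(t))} 6/(ν^2+9)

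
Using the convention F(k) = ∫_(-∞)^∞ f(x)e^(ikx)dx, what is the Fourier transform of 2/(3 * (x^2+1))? 2 * pi * exp(-Abs(k))/3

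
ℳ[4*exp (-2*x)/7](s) 2^ (2 - s)*gamma (s)/7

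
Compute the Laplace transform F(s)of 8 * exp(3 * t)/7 8/(7 * (s - 3))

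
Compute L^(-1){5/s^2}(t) 5 * t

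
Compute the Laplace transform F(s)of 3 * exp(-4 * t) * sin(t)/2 3/(2 * ((s + 4)^2 + 1))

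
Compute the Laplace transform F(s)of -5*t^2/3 -10/(3*s^3)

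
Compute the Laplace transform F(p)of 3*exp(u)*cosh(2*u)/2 3*(p - 1)/(2*((p - 1)^2 - 4))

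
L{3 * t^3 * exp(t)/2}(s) 9/(s - 1)^4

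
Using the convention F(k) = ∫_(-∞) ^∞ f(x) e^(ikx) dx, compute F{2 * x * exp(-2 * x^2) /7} sqrt(2) * I * sqrt(pi) * k * exp(-k^2/8) /28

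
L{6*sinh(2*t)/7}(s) 12/(7*(s^2 - 4))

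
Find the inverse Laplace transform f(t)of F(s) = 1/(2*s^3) t^2/4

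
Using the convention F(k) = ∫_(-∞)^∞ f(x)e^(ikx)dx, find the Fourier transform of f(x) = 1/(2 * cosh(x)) pi/(2 * cosh(pi * k/2))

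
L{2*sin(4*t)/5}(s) 8/(5*(s^2 + 16))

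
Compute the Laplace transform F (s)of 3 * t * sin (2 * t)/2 6 * s/ (s^2 + 4)^2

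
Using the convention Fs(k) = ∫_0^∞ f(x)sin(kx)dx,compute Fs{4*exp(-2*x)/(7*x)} 4*atan(k/2)/7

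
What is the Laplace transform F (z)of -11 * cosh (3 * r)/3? -11 * z/ (3 * z^2-27)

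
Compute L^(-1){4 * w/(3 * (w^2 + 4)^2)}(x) x * sin(2 * x)/3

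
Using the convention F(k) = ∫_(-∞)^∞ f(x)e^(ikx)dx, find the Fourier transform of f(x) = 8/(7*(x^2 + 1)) 8*pi*exp(-Abs(k))/7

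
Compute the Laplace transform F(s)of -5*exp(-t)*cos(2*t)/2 5*(-s - 1)/(2*((s + 1)^2 + 4))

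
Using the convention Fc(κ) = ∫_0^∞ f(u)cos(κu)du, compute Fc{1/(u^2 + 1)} pi*exp(-κ)/2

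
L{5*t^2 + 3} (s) 3/s + 10/s^3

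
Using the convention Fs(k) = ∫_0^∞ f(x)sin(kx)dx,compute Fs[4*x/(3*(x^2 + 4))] 2*pi*exp(-2*k)/3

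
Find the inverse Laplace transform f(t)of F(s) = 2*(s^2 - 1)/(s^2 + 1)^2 2*t*cos(t)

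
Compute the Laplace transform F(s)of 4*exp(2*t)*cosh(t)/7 4*(s - 2)/(7*((s - 2)^2 - 1))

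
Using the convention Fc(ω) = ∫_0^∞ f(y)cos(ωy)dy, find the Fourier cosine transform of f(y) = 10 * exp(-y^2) 5 * sqrt(pi) * exp(-ω^2/4)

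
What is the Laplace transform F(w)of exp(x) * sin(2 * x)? 2/((w - 1)^2 + 4)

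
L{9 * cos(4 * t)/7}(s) 9 * s/(7 * (s^2 + 16))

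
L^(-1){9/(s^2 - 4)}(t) 9*sinh(2*t)/2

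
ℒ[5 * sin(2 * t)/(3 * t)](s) 5 * atan(2/s)/3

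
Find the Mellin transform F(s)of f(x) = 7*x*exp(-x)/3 7*gamma(s+1)/3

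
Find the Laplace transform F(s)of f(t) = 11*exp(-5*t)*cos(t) 11*(s + 5)/((s + 5)^2 + 1)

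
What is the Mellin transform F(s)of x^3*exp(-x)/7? gamma(s + 3)/7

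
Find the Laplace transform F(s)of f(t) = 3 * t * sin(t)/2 3 * s/(s^2 + 1)^2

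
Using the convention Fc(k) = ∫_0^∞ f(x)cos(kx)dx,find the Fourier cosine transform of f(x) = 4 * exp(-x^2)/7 2 * sqrt(pi) * exp(-k^2/4)/7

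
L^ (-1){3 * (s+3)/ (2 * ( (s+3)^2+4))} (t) 3 * exp (-3 * t) * cos (2 * t)/2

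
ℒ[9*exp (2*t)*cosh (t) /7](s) 9*(s - 2) / (7*( (s - 2) ^2 - 1) ) 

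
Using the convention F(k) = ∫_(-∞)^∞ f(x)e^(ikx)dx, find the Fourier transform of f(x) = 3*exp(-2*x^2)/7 3*sqrt(2)*sqrt(pi)*exp(-k^2/8)/14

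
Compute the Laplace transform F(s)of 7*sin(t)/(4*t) 7*atan(1/s)/4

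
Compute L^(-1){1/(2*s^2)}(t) t/2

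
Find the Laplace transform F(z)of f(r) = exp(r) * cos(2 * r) (z - 1)/((z - 1)^2 + 4)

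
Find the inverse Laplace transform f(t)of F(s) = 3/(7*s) 3/7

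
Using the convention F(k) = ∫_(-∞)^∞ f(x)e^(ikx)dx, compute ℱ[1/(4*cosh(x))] pi/(4*cosh(pi*k/2))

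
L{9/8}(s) 9/(8*s)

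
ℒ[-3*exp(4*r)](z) -3/(z - 4)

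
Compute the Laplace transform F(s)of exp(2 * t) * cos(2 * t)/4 (s - 2)/(4 * ((s - 2)^2 + 4))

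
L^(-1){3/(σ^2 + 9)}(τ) sin(3*τ)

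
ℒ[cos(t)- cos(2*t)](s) s/(s^2+1)- s/(s^2+4)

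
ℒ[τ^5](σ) 120/σ^6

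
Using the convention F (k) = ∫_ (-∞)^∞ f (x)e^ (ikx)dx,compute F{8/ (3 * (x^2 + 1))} 8 * pi * exp (-Abs (k))/3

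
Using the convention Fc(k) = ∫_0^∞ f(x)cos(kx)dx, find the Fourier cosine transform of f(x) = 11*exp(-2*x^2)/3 11*sqrt(2)*sqrt(pi)*exp(-k^2/8)/12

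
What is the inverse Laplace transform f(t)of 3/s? 3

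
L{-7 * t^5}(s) -840/s^6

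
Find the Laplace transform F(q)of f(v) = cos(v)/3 q/(3 * (q^2 + 1))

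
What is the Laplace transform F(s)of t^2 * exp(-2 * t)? 2/(s + 2)^3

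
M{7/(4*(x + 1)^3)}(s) 7*pi*(s - 2)*(s - 1)/(8*sin(pi*s))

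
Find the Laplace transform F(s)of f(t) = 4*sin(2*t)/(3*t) 4*atan(2/s)/3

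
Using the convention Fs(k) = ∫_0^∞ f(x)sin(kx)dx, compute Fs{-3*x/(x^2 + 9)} -3*pi*exp(-3*k)/2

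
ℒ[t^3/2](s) 3/s^4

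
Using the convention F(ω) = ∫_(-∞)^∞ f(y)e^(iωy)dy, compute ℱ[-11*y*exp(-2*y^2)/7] -11*sqrt(2)*I*sqrt(pi)*ω*exp(-ω^2/8)/56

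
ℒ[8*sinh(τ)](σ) 8/(σ^2-1)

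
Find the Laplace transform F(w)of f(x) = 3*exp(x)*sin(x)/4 3/(4*((w - 1)^2 + 1))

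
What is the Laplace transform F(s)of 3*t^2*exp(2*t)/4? 3/(2*(s - 2)^3)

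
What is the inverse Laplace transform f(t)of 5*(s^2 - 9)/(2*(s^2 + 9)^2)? 5*t*cos(3*t)/2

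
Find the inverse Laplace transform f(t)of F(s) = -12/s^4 -2 * t^3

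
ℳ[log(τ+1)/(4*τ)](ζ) -pi*csc(pi*ζ)/(4*ζ - 4)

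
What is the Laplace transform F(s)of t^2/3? 2/(3*s^3)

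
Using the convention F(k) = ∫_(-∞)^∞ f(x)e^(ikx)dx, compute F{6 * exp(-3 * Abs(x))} 36/(k^2+9)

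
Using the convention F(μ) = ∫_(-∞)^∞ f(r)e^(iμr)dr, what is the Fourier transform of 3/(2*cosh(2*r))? 3*pi/(4*cosh(pi*μ/4))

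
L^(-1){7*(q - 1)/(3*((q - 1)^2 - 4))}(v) 7*exp(v)*cosh(2*v)/3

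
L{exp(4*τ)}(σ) 1/(σ - 4)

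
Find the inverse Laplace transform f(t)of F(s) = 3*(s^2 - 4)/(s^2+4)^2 3*t*cos(2*t)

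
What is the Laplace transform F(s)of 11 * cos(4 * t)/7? 11 * s/(7 * (s^2 + 16))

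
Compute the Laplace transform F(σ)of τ σ^(-2)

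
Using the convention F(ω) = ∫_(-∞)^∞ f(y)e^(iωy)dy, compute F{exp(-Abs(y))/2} 1/(ω^2 + 1)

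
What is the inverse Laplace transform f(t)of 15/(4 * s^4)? 5 * t^3/8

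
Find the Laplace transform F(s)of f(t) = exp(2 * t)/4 1/(4 * (s - 2))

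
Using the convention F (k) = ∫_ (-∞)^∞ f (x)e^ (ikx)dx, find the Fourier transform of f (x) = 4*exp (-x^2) 4*sqrt (pi)*exp (-k^2/4)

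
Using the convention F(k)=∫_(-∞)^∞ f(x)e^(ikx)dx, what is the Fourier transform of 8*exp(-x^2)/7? 8*sqrt(pi)*exp(-k^2/4)/7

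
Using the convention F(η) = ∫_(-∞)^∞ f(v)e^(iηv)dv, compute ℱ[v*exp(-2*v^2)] sqrt(2)*I*sqrt(pi)*η*exp(-η^2/8)/8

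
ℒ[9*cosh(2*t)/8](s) 9*s/(8*(s^2 - 4))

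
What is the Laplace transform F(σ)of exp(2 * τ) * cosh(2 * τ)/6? (σ - 2)/(6 * σ * (σ - 4))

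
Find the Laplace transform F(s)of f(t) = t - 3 s^(-2) - 3/s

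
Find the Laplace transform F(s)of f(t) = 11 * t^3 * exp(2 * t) 66/(s - 2)^4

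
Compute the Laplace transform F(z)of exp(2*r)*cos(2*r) (z - 2)/((z - 2)^2 + 4)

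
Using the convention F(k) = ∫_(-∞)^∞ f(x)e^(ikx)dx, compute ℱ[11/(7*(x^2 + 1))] 11*pi*exp(-Abs(k))/7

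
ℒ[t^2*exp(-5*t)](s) 2/(s + 5)^3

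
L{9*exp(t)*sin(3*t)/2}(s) 27/(2*((s - 1)^2 + 9))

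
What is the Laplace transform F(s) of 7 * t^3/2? 21/s^4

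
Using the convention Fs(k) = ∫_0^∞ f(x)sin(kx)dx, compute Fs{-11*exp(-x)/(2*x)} -11*atan(k)/2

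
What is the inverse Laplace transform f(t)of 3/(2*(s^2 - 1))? 3*sinh(t)/2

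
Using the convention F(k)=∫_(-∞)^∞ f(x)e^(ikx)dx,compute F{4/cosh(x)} 4*pi/cosh(pi*k/2)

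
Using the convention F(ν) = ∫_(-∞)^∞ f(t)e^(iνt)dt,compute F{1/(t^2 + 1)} pi*exp(-Abs(ν))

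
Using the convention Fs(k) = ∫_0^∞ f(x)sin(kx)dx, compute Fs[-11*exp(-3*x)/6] -11*k/(6*k^2+54)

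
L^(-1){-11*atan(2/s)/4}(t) -11*sin(2*t)/(4*t)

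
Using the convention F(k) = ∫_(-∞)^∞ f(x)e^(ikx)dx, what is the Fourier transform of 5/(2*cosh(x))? 5*pi/(2*cosh(pi*k/2))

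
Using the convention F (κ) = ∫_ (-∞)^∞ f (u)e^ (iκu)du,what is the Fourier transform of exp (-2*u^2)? sqrt (2)*sqrt (pi)*exp (-κ^2/8)/2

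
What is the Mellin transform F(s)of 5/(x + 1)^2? -5*pi*(s - 1)/sin(pi*s)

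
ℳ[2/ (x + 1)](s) 2*pi*csc (pi*s)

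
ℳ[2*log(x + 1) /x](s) -2*pi*csc(pi*s) /(s - 1) 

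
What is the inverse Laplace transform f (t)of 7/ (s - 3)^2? 7 * t * exp (3 * t)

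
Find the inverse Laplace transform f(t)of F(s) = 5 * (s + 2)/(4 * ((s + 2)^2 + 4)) 5 * exp(-2 * t) * cos(2 * t)/4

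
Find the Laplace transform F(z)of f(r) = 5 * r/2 5/(2 * z^2)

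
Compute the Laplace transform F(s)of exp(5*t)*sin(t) 1/((s - 5)^2+1)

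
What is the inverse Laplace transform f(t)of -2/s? -2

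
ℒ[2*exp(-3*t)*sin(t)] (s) 2/((s + 3)^2 + 1)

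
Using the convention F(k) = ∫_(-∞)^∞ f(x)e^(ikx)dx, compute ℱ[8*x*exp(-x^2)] 4*I*sqrt(pi)*k*exp(-k^2/4)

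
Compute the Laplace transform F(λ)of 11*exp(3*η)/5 11/(5*(λ - 3))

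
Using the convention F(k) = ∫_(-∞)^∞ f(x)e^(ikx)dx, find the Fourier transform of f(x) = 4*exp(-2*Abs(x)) 16/(k^2 + 4)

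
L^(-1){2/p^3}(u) u^2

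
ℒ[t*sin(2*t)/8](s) s/(2*(s^2 + 4)^2)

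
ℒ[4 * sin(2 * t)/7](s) 8/(7 * (s^2 + 4))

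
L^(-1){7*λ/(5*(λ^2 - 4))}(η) 7*cosh(2*η)/5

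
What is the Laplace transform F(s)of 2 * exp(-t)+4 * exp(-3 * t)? 2/(s+1)+4/(s+3)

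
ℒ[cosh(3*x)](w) w/(w^2 - 9)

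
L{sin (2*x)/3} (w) 2/ (3*(w^2 + 4))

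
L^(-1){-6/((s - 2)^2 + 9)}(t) -2 * exp(2 * t) * sin(3 * t)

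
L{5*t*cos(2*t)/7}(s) 5*(s^2 - 4)/(7*(s^2 + 4)^2)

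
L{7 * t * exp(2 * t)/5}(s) 7/(5 * (s - 2)^2)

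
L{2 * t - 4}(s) 2/s^2 - 4/s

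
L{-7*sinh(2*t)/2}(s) -7/(s^2 - 4)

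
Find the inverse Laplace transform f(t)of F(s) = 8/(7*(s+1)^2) 8*t*exp(-t)/7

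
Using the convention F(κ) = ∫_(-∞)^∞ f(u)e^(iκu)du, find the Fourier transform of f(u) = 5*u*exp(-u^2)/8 5*I*sqrt(pi)*κ*exp(-κ^2/4)/16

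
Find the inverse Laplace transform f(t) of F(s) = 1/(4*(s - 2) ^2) t*exp(2*t) /4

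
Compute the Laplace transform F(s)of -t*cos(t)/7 (1 - s^2)/(7*(s^2+1)^2)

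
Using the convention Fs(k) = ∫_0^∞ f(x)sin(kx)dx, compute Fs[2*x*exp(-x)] 4*k/(k^2 + 1)^2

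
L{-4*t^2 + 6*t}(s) 6/s^2 - 8/s^3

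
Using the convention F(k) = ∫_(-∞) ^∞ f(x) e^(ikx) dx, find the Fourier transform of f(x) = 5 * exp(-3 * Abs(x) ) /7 30/(7 * (k^2+9) ) 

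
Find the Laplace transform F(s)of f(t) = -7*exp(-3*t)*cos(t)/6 7*(-s - 3)/(6*((s+3)^2+1))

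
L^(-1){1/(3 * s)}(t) 1/3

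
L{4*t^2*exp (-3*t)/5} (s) 8/ (5*(s + 3)^3)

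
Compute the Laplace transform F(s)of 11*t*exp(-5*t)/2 11/(2*(s+5)^2)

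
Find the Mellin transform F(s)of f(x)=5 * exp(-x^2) 5 * gamma(s/2)/2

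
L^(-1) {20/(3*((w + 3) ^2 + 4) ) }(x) 10*exp(-3*x)*sin(2*x) /3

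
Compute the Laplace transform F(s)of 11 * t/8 11/(8 * s^2)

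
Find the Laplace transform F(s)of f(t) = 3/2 3/(2*s)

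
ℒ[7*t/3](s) 7/(3*s^2)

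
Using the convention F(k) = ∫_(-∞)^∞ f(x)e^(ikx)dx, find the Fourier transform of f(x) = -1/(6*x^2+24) -pi*exp(-2*Abs(k))/12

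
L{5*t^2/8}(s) 5/(4*s^3)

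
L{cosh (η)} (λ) λ/ (λ^2 - 1)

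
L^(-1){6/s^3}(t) 3*t^2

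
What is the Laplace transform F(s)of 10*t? 10/s^2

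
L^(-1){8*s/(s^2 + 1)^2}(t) 4*t*sin(t)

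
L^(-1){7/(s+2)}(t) 7 * exp(-2 * t)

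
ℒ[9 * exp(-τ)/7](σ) 9/(7 * (σ + 1))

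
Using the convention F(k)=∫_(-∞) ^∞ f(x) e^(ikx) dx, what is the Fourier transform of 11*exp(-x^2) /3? 11*sqrt(pi)*exp(-k^2/4) /3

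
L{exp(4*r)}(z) 1/(z - 4)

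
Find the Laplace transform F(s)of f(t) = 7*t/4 7/(4*s^2)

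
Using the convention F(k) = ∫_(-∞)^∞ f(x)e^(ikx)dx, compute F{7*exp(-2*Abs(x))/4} 7/(k^2 + 4)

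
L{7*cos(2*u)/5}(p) 7*p/(5*(p^2 + 4))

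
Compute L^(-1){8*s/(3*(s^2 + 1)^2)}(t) 4*t*sin(t)/3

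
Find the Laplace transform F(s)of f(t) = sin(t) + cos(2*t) 1/(s^2 + 1) + s/(s^2 + 4)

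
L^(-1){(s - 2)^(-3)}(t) t^2*exp(2*t)/2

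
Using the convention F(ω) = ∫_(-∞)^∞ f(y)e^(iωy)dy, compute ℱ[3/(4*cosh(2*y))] 3*pi/(8*cosh(pi*ω/4))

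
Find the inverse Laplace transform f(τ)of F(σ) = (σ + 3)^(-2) τ * exp(-3 * τ)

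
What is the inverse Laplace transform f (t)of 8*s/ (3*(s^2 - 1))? 8*cosh (t)/3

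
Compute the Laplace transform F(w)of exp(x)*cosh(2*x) (w - 1)/((w - 1)^2 - 4)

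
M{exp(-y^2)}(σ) gamma(σ/2)/2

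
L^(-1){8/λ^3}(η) 4*η^2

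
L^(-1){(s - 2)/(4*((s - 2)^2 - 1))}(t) exp(2*t)*cosh(t)/4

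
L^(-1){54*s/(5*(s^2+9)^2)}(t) 9*t*sin(3*t)/5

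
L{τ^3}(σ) 6/σ^4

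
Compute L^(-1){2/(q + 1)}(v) 2*exp(-v)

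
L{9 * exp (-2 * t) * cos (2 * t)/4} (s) 9 * (s+2)/ (4 * ( (s+2)^2+4))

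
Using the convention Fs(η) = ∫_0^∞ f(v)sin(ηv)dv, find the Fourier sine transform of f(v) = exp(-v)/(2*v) atan(η)/2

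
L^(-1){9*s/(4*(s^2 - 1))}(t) 9*cosh(t)/4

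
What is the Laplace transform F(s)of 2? 2/s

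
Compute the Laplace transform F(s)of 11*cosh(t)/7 11*s/(7*(s^2-1))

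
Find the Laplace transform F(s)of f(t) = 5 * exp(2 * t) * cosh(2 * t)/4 5 * (s - 2)/(4 * s * (s - 4))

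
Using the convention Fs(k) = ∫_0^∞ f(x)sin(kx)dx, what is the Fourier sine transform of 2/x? pi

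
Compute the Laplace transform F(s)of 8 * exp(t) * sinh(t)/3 8/(3 * s * (s - 2))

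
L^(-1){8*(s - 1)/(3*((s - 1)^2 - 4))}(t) 8*exp(t)*cosh(2*t)/3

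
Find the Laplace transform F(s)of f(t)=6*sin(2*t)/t 6*atan(2/s)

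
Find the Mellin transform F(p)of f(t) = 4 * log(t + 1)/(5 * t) -4 * pi * csc(pi * p)/(5 * p - 5)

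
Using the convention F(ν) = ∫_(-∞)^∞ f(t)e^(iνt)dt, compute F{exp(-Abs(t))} 2/(ν^2 + 1)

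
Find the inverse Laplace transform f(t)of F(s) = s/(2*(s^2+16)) cos(4*t)/2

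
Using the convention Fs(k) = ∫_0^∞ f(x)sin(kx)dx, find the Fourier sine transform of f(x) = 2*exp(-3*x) 2*k/(k^2 + 9)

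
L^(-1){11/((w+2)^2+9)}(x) 11*exp(-2*x)*sin(3*x)/3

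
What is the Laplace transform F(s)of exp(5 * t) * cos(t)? (s - 5)/((s - 5)^2+1)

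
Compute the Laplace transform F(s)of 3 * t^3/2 9/s^4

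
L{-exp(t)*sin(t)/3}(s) -1/(3*(s - 1)^2 + 3)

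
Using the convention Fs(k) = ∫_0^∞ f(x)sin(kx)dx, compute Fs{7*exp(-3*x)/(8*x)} 7*atan(k/3)/8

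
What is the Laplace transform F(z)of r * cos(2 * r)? (z^2 - 4)/(z^2 + 4)^2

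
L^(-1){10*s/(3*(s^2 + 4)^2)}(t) 5*t*sin(2*t)/6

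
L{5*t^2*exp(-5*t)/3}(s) 10/(3*(s + 5)^3)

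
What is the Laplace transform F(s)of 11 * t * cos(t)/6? 11 * (s^2-1)/(6 * (s^2+1)^2)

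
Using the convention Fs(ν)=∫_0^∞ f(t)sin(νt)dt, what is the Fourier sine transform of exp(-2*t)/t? atan(ν/2)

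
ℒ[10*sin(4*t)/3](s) 40/(3*(s^2+16))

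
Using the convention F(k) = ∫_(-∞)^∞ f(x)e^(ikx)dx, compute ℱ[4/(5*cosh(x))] 4*pi/(5*cosh(pi*k/2))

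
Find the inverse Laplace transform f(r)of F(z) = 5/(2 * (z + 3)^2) 5 * r * exp(-3 * r)/2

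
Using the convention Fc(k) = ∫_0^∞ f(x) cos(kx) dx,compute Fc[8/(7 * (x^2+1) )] 4 * pi * exp(-k) /7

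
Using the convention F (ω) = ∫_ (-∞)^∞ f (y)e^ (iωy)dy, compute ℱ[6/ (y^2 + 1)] 6 * pi * exp (-Abs (ω))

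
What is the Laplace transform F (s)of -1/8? -1/ (8*s)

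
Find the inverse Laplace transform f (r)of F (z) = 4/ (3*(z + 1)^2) 4*r*exp (-r)/3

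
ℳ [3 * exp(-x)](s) 3 * gamma(s)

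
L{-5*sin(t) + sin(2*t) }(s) 2/(s^2 + 4) - 5/(s^2 + 1) 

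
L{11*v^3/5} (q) 66/ (5*q^4) 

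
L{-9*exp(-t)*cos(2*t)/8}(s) 9*(-s - 1)/(8*((s + 1)^2 + 4))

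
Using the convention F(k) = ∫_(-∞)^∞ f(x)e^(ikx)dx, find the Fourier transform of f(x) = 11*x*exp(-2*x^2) 11*sqrt(2)*I*sqrt(pi)*k*exp(-k^2/8)/8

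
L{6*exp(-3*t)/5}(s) 6/(5*(s + 3))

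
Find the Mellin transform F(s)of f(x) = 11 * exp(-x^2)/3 11 * gamma(s/2)/6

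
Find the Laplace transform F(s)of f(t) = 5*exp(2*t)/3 5/(3*(s - 2))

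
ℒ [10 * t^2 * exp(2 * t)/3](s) 20/(3 * (s - 2)^3)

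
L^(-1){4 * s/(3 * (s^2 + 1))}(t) 4 * cos(t)/3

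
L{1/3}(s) 1/(3*s)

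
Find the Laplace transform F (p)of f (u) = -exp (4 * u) -1/ (p - 4)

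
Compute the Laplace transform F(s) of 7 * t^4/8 21/s^5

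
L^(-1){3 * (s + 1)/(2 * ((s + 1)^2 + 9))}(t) 3 * exp(-t) * cos(3 * t)/2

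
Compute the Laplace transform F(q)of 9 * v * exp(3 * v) 9/(q - 3)^2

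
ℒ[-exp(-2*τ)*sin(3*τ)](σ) -3/((σ + 2)^2 + 9)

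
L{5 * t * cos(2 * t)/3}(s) 5 * (s^2 - 4)/(3 * (s^2+4)^2)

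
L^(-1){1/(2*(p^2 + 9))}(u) sin(3*u)/6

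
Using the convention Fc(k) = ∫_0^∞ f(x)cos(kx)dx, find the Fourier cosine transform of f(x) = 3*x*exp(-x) 3*(1 - k^2)/(k^2+1)^2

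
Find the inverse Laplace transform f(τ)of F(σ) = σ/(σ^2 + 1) cos(τ)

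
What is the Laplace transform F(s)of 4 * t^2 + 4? 8/s^3 + 4/s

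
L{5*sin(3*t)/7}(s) 15/(7*(s^2+9))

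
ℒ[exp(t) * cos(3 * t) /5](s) (s - 1) /(5 * ((s - 1) ^2 + 9) ) 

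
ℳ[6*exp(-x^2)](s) 3*gamma(s/2) 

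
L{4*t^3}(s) 24/s^4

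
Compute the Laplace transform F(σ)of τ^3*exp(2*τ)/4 3/(2*(σ - 2)^4)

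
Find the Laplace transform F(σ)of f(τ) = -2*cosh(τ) -2*σ/(σ^2 - 1)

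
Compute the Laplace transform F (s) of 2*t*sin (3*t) 12*s/ (s^2+9) ^2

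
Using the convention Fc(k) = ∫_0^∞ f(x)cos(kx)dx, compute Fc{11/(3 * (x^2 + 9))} 11 * pi * exp(-3 * k)/18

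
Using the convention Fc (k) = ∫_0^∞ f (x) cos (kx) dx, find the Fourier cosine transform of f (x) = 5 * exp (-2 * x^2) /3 5 * sqrt (2) * sqrt (pi) * exp (-k^2/8) /12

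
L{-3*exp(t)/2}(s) -3/(2*s - 2)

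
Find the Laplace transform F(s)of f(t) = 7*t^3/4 21/(2*s^4)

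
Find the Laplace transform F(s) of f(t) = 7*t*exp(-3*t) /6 7/(6*(s+3) ^2) 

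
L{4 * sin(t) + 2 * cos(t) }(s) 4/(s^2 + 1) + 2 * s/(s^2 + 1) 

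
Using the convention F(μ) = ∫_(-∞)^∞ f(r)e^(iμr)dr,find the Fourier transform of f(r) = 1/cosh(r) pi/cosh(pi * μ/2)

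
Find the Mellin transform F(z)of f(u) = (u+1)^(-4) gamma(z)*gamma(4 - z)/6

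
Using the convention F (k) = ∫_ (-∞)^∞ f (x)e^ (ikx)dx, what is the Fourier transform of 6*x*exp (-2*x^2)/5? 3*sqrt (2)*I*sqrt (pi)*k*exp (-k^2/8)/20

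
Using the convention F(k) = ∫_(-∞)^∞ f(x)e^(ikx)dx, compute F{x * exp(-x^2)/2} I * sqrt(pi) * k * exp(-k^2/4)/4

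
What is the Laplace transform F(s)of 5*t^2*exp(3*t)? 10/(s - 3)^3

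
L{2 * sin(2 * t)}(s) 4/(s^2 + 4)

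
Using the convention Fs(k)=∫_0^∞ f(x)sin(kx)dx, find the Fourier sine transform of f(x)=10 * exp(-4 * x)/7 10 * k/(7 * (k^2 + 16))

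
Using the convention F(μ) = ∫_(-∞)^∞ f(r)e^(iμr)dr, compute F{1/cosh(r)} pi/cosh(pi*μ/2)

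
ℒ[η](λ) λ^(-2)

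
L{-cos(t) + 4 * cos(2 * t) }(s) 4 * s/(s^2 + 4) - s/(s^2 + 1) 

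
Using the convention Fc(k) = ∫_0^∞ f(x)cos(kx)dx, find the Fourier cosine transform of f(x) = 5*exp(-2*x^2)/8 5*sqrt(2)*sqrt(pi)*exp(-k^2/8)/32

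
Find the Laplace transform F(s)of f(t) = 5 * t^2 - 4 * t 10/s^3 - 4/s^2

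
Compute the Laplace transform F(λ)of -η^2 -2/λ^3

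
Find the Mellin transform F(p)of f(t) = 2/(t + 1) 2 * pi * csc(pi * p)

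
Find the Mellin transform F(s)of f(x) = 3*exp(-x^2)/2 3*gamma(s/2)/4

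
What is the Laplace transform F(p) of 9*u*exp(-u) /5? 9/(5*(p+1) ^2) 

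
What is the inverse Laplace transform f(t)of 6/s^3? 3*t^2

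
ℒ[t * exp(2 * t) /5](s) 1/(5 * (s - 2) ^2) 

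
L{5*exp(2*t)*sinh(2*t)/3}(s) 10/(3*s*(s - 4))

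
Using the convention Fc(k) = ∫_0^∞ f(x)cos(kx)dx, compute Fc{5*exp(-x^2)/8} 5*sqrt(pi)*exp(-k^2/4)/16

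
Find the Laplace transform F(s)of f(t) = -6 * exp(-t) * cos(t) 6 * (-s - 1)/((s + 1)^2 + 1)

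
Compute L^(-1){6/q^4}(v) v^3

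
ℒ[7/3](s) 7/(3*s)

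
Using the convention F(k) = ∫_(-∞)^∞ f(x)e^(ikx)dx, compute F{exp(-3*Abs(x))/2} 3/(k^2 + 9)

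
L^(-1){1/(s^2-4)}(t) sinh(2*t)/2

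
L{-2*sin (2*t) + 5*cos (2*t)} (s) 5*s/ (s^2 + 4) - 4/ (s^2 + 4)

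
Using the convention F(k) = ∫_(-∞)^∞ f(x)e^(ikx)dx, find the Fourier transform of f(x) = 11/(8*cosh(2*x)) 11*pi/(16*cosh(pi*k/4))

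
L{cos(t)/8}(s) s/(8*(s^2 + 1))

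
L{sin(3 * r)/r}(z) atan(3/z)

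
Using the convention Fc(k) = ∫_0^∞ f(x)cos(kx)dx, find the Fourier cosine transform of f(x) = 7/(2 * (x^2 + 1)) 7 * pi * exp(-k)/4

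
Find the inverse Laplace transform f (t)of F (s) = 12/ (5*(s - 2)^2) 12*t*exp (2*t)/5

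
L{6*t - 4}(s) 6/s^2 - 4/s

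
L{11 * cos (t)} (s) 11 * s/ (s^2 + 1)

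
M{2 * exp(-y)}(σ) 2 * gamma(σ)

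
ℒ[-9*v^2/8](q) -9/(4*q^3)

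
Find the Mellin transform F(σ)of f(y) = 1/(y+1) pi*csc(pi*σ)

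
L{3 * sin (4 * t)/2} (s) 6/ (s^2 + 16)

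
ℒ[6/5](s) 6/(5*s)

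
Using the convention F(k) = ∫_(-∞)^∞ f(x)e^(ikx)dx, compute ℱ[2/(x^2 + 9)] 2*pi*exp(-3*Abs(k))/3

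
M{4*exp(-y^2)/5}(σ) 2*gamma(σ/2)/5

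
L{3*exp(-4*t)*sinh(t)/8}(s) 3/(8*((s + 4)^2 - 1))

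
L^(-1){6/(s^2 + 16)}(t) 3 * sin(4 * t)/2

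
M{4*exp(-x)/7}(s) 4*gamma(s)/7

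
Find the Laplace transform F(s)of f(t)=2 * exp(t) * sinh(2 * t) 4/((s - 1)^2 - 4)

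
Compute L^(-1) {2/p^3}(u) u^2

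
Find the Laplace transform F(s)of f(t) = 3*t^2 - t 6/s^3-1/s^2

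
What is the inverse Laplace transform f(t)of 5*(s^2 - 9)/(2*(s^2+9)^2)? 5*t*cos(3*t)/2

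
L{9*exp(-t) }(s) 9/(s + 1) 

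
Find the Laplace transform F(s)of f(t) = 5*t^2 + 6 6/s + 10/s^3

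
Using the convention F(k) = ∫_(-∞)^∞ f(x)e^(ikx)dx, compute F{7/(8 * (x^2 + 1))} 7 * pi * exp(-Abs(k))/8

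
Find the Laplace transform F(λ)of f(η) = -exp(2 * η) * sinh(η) -1/((λ - 2)^2-1)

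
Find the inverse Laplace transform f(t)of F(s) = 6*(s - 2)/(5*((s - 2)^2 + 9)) 6*exp(2*t)*cos(3*t)/5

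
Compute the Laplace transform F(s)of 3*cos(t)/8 3*s/(8*(s^2 + 1))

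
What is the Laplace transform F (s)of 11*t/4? 11/ (4*s^2)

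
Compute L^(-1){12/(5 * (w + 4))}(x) 12 * exp(-4 * x)/5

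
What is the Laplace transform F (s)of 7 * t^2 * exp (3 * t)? 14/ (s - 3)^3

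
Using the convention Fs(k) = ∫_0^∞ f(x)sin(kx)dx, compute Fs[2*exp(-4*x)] 2*k/(k^2 + 16)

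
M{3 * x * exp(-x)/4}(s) 3 * gamma(s + 1)/4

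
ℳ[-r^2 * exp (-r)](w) -gamma (w + 2)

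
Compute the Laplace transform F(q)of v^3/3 2/q^4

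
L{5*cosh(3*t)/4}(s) 5*s/(4*(s^2 - 9))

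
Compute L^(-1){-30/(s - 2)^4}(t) -5*t^3*exp(2*t)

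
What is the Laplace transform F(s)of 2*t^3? 12/s^4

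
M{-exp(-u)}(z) -gamma(z)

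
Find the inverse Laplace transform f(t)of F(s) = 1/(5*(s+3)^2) t*exp(-3*t)/5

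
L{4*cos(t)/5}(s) 4*s/(5*(s^2+1))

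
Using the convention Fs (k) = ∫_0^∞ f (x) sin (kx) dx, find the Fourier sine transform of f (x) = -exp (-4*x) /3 -k/ (3*k^2 + 48) 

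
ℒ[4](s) 4/s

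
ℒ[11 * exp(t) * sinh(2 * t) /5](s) 22/(5 * ((s - 1) ^2 - 4) ) 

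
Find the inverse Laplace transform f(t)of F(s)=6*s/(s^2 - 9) 6*cosh(3*t)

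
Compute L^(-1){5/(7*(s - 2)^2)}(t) 5*t*exp(2*t)/7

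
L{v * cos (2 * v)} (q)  (q^2 - 4)/ (q^2 + 4)^2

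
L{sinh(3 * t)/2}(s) 3/(2 * (s^2 - 9))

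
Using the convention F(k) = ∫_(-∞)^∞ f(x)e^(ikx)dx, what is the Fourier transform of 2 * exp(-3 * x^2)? 2 * sqrt(3) * sqrt(pi) * exp(-k^2/12)/3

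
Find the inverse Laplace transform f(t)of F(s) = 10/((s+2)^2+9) 10 * exp(-2 * t) * sin(3 * t)/3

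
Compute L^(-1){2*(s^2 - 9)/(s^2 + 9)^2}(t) 2*t*cos(3*t)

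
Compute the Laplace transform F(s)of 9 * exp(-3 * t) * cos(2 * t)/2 9 * (s + 3)/(2 * ((s + 3)^2 + 4))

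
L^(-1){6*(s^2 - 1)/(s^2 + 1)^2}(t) 6*t*cos(t)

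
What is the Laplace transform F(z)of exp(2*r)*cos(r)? (z - 2)/((z - 2)^2 + 1)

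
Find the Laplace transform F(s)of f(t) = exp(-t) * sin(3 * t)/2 3/(2 * ((s+1)^2+9))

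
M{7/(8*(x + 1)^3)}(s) 7*pi*(s - 2)*(s - 1)/(16*sin(pi*s))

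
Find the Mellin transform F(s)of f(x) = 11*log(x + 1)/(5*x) -11*pi*csc(pi*s)/(5*s - 5)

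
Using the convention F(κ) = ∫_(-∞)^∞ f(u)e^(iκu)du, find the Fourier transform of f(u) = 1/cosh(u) pi/cosh(pi*κ/2)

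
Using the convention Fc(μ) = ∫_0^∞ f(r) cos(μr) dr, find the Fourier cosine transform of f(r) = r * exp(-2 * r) (4 - μ^2) /(μ^2+4) ^2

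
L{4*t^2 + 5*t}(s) 8/s^3 + 5/s^2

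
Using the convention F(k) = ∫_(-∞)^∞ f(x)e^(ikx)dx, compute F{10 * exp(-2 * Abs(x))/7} 40/(7 * (k^2+4))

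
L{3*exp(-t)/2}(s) 3/(2*(s + 1))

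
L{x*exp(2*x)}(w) (w - 2)^(-2)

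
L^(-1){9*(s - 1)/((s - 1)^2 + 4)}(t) 9*exp(t)*cos(2*t)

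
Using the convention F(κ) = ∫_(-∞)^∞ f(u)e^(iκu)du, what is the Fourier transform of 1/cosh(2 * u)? pi/(2 * cosh(pi * κ/4))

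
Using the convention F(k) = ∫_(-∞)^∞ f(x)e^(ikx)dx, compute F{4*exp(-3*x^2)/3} 4*sqrt(3)*sqrt(pi)*exp(-k^2/12)/9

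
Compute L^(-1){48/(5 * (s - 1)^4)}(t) 8 * t^3 * exp(t)/5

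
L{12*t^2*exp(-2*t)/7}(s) 24/(7*(s + 2)^3)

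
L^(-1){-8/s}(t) -8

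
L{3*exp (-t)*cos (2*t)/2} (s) 3*(s + 1)/ (2*( (s + 1)^2 + 4))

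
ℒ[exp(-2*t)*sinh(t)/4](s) 1/(4*((s + 2)^2 - 1))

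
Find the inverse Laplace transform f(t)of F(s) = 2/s 2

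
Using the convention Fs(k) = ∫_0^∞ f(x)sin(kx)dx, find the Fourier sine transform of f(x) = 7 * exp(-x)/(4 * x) 7 * atan(k)/4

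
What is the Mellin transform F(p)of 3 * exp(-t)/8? 3 * gamma(p)/8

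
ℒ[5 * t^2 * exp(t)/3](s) 10/(3 * (s - 1)^3)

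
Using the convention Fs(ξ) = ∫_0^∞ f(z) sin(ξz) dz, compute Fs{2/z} pi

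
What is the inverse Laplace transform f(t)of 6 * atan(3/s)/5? 6 * sin(3 * t)/(5 * t)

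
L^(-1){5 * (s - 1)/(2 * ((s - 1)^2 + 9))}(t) 5 * exp(t) * cos(3 * t)/2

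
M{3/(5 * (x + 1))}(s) 3 * pi * csc(pi * s)/5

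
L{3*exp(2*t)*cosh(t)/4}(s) 3*(s - 2)/(4*((s - 2)^2-1))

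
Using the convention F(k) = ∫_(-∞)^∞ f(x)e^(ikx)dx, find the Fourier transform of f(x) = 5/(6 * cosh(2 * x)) 5 * pi/(12 * cosh(pi * k/4))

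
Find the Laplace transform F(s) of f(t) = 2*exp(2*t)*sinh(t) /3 2/(3*((s - 2) ^2 - 1) ) 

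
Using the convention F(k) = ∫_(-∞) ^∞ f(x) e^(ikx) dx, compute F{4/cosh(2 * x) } 2 * pi/cosh(pi * k/4) 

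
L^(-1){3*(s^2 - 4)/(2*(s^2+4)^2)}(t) 3*t*cos(2*t)/2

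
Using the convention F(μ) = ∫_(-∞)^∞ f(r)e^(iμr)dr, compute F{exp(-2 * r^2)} sqrt(2) * sqrt(pi) * exp(-μ^2/8)/2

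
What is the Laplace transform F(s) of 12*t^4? 288/s^5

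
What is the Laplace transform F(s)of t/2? 1/(2*s^2)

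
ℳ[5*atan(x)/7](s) -5*pi*sec(pi*s/2)/(14*s)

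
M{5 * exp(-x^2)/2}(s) 5 * gamma(s/2)/4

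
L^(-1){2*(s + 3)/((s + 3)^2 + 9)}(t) 2*exp(-3*t)*cos(3*t)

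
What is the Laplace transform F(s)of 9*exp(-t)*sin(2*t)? 18/((s + 1)^2 + 4)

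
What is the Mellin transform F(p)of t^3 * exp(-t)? gamma(p + 3)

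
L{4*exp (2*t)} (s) 4/ (s - 2)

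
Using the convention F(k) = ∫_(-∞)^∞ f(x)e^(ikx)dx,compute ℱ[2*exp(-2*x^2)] sqrt(2)*sqrt(pi)*exp(-k^2/8)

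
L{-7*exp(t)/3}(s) -7/(3*s - 3)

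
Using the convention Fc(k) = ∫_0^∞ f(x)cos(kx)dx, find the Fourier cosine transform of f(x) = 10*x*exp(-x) 10*(1 - k^2)/(k^2 + 1)^2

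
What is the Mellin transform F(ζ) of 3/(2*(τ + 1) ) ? 3*pi*csc(pi*ζ) /2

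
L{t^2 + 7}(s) 7/s + 2/s^3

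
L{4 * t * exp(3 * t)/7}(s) 4/(7 * (s - 3)^2)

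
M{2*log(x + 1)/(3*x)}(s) -2*pi*csc(pi*s)/(3*s - 3)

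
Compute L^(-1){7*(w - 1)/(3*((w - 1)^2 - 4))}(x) 7*exp(x)*cosh(2*x)/3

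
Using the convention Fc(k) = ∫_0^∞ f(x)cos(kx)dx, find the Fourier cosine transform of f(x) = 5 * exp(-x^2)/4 5 * sqrt(pi) * exp(-k^2/4)/8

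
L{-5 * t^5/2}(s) -300/s^6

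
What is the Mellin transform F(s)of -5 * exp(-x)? -5 * gamma(s)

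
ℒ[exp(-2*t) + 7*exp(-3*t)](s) 7/(s + 3) + 1/(s + 2)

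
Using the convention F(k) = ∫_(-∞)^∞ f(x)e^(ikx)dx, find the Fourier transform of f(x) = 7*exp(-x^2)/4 7*sqrt(pi)*exp(-k^2/4)/4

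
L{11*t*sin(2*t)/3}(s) 44*s/(3*(s^2 + 4)^2)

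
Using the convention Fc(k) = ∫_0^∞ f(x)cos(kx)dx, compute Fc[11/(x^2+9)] 11*pi*exp(-3*k)/6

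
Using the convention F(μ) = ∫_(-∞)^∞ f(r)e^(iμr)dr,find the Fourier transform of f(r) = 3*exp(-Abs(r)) 6/(μ^2 + 1)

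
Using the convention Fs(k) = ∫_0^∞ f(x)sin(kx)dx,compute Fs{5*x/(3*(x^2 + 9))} 5*pi*exp(-3*k)/6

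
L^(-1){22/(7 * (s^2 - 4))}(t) 11 * sinh(2 * t)/7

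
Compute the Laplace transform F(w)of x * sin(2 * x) 4 * w/(w^2 + 4)^2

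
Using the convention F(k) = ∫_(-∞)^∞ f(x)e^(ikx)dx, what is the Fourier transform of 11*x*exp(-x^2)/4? 11*I*sqrt(pi)*k*exp(-k^2/4)/8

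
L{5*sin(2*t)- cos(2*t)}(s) 10/(s^2 + 4)- s/(s^2 + 4)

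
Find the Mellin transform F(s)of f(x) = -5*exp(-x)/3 -5*gamma(s)/3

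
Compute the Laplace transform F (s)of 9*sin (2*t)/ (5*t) 9*atan (2/s)/5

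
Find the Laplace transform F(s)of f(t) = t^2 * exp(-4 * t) 2/(s + 4)^3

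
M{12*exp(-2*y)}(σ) 12*gamma(σ)/2^σ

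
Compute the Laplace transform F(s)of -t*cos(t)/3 (1 - s^2)/(3*(s^2 + 1)^2)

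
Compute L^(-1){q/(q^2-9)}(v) cosh(3 * v)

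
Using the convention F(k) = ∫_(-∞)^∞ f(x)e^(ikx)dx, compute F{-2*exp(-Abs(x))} -4/(k^2+1)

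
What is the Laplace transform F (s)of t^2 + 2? 2/s + 2/s^3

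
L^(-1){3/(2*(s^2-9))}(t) sinh(3*t)/2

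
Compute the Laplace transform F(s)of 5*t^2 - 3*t 10/s^3 - 3/s^2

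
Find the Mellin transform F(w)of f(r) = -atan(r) pi*sec(pi*w/2)/(2*w)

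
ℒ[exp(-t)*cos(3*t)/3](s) (s + 1)/(3*((s + 1)^2 + 9))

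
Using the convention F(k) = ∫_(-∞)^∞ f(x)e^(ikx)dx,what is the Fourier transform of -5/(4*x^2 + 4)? -5*pi*exp(-Abs(k))/4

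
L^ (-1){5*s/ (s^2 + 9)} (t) 5*cos (3*t)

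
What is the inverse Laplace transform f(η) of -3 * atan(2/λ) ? -3 * sin(2 * η) /η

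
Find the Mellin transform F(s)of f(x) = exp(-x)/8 gamma(s)/8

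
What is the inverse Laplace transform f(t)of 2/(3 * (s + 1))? 2 * exp(-t)/3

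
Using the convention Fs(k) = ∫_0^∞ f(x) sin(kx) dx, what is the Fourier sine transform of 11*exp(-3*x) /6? 11*k/(6*(k^2 + 9) ) 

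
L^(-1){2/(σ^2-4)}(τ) sinh(2 * τ)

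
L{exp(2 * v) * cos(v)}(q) (q - 2)/((q - 2)^2+1)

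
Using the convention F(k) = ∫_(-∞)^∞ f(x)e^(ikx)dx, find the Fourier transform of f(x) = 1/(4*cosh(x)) pi/(4*cosh(pi*k/2))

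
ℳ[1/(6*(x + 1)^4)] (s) gamma(s)*gamma(4 - s)/36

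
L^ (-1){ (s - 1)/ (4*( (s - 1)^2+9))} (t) exp (t)*cos (3*t)/4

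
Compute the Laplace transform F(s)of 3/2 3/(2*s)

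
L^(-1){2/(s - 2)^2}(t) 2 * t * exp(2 * t)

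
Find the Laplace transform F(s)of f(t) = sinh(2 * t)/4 1/(2 * (s^2 - 4))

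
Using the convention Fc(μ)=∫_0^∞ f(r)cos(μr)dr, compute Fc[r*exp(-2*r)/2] (4 - μ^2)/(2*(μ^2+4)^2)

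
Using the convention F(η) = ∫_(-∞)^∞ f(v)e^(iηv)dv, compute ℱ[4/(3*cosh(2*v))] 2*pi/(3*cosh(pi*η/4))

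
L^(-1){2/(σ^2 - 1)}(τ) 2 * sinh(τ)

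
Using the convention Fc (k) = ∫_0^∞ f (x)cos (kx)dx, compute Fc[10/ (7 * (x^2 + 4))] 5 * pi * exp (-2 * k)/14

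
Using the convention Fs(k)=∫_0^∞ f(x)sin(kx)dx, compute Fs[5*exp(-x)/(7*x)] 5*atan(k)/7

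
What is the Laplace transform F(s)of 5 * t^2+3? 10/s^3+3/s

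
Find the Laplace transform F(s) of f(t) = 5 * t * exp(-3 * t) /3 5/(3 * (s + 3) ^2) 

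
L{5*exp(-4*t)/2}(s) 5/(2*(s + 4))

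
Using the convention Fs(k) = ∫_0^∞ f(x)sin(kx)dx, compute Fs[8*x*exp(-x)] 16*k/(k^2+1)^2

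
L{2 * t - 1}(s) 2/s^2 - 1/s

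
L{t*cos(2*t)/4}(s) (s^2 - 4)/(4*(s^2 + 4)^2)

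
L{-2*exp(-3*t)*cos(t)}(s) 2*(-s - 3)/((s + 3)^2 + 1)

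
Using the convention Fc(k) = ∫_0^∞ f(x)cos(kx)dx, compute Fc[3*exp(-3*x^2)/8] sqrt(3)*sqrt(pi)*exp(-k^2/12)/16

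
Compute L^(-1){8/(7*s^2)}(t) 8*t/7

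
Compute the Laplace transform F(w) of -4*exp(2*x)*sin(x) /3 -4/(3*(w - 2) ^2 + 3) 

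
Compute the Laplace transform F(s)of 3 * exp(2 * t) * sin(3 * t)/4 9/(4 * ((s - 2)^2 + 9))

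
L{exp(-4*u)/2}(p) 1/(2*(p+4))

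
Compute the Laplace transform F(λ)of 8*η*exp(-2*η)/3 8/(3*(λ + 2)^2)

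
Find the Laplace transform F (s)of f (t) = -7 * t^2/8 -7/ (4 * s^3)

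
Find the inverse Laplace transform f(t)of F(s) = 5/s 5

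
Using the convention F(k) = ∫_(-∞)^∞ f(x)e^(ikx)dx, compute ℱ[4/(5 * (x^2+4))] 2 * pi * exp(-2 * Abs(k))/5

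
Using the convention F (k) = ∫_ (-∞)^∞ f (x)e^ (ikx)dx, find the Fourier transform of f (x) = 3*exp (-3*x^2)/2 sqrt (3)*sqrt (pi)*exp (-k^2/12)/2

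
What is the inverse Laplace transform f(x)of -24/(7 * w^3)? -12 * x^2/7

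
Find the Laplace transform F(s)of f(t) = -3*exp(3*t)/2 -3/(2*s - 6)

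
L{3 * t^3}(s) 18/s^4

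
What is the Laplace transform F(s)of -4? -4/s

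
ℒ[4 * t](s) 4/s^2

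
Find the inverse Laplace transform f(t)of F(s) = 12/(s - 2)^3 6*t^2*exp(2*t)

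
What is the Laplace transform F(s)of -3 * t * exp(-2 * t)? -3/(s + 2)^2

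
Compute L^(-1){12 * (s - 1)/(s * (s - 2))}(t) 12 * exp(t) * cosh(t)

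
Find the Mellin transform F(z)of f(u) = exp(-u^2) gamma(z/2)/2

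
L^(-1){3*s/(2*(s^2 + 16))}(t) 3*cos(4*t)/2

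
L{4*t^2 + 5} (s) 8/s^3 + 5/s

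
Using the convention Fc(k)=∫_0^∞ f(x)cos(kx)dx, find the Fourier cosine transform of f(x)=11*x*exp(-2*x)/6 11*(4 - k^2)/(6*(k^2+4)^2)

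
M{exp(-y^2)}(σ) gamma(σ/2)/2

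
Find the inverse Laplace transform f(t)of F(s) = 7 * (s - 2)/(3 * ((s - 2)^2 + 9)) 7 * exp(2 * t) * cos(3 * t)/3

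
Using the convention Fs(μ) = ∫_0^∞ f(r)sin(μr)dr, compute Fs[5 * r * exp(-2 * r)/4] 5 * μ/(μ^2+4)^2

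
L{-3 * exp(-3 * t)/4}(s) -3/(4 * s + 12)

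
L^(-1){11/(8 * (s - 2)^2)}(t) 11 * t * exp(2 * t)/8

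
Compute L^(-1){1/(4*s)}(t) 1/4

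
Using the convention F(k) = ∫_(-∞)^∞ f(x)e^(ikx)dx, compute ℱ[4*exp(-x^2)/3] 4*sqrt(pi)*exp(-k^2/4)/3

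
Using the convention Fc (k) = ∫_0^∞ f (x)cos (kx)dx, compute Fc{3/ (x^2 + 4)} 3 * pi * exp (-2 * k)/4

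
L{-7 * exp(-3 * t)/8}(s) -7/(8 * s + 24)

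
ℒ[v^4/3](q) 8/q^5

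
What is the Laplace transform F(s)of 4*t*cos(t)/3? 4*(s^2 - 1)/(3*(s^2+1)^2)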